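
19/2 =9.50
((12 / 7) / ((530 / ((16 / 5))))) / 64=3 / 18550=0.00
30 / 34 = 15 / 17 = 0.88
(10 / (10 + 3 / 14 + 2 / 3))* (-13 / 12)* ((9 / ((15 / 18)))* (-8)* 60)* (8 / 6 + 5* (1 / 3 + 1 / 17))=132088320 / 7769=17001.97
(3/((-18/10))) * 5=-25/3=-8.33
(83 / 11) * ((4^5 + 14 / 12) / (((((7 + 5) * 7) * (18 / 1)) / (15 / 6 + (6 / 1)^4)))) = 189407743 / 28512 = 6643.09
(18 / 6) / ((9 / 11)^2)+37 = 1120 / 27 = 41.48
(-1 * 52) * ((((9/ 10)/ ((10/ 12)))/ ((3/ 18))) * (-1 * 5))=8424/ 5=1684.80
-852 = -852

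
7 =7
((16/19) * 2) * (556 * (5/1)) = 88960/19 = 4682.11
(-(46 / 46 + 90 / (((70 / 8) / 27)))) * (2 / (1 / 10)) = -39020 / 7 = -5574.29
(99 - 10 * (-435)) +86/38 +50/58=2453121/551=4452.13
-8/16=-0.50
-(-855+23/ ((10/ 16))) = 4091/ 5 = 818.20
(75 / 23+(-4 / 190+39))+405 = 977219 / 2185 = 447.24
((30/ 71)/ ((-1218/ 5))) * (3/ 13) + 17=3185198/ 187369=17.00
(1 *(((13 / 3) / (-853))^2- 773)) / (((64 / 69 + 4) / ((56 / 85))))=-1629956157368 / 15770925075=-103.35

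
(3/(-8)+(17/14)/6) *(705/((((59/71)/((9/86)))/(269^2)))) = -315116597385/284144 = -1109003.17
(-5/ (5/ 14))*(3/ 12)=-3.50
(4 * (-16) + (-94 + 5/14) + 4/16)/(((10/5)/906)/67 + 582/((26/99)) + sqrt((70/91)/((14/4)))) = -380102399274591513/5351806591202629228 + 52775506768491 * sqrt(455)/74925292276836809192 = -0.07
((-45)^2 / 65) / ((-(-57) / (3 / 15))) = 27 / 247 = 0.11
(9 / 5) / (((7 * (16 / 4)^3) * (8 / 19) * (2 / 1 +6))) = 171 / 143360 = 0.00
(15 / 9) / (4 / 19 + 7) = 95 / 411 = 0.23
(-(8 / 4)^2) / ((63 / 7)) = -4 / 9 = -0.44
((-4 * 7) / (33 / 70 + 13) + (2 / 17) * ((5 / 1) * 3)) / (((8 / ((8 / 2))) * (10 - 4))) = -2515 / 96186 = -0.03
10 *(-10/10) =-10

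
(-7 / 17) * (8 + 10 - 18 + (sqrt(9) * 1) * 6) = -126 / 17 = -7.41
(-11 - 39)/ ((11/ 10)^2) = -41.32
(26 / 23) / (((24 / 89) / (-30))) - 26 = -6981 / 46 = -151.76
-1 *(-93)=93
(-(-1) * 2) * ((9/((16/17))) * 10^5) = 1912500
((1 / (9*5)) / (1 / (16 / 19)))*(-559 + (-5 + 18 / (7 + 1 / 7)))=-74864 / 7125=-10.51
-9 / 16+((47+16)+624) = 10983 / 16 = 686.44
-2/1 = -2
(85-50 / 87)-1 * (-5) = 7780 / 87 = 89.43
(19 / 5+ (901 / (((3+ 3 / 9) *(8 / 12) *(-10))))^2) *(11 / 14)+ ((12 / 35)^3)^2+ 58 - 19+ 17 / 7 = 314369725096877 / 235298000000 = 1336.05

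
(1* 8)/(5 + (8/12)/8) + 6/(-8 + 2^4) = 567/244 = 2.32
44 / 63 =0.70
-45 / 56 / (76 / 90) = -2025 / 2128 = -0.95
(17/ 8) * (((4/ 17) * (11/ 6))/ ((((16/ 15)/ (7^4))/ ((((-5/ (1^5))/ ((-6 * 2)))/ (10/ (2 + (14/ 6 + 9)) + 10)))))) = 660275/ 8256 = 79.98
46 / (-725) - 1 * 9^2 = -58771 / 725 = -81.06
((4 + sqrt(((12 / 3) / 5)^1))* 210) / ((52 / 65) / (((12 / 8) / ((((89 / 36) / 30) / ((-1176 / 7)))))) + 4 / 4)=28576800* sqrt(5) / 340111 + 285768000 / 340111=1028.10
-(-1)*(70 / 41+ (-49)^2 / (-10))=-97741 / 410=-238.39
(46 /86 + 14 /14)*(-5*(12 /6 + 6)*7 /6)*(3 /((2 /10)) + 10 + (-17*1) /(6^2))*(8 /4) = -1359820 /387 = -3513.75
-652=-652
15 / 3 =5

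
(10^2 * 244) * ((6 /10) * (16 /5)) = 46848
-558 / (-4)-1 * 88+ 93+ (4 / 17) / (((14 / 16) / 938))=13489 / 34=396.74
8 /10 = 4 /5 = 0.80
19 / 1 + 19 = 38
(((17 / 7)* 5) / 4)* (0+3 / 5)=51 / 28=1.82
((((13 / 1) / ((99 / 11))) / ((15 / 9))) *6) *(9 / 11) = 4.25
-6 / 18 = -1 / 3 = -0.33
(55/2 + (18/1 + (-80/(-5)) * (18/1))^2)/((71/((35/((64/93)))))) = 609749385/9088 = 67093.90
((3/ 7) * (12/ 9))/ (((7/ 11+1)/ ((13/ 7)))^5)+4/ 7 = 91555078319/ 55576446408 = 1.65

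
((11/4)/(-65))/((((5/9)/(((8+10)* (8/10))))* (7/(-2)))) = 3564/11375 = 0.31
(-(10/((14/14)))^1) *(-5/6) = 8.33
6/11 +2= 28/11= 2.55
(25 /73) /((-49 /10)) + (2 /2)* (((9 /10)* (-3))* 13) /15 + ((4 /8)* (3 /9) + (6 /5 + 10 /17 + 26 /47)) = 21049871 /214351725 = 0.10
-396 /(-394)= 198 /197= 1.01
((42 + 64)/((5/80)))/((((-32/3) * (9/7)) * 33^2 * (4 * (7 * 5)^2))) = -53/2286900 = -0.00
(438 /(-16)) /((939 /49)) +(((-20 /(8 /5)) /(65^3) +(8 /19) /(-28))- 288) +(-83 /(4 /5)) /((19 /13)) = -1318583048691 /3658356520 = -360.43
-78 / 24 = -13 / 4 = -3.25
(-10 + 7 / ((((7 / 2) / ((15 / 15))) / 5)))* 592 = 0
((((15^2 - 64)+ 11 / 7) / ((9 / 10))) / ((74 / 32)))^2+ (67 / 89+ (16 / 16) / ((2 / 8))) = 2952926645903 / 483586929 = 6106.30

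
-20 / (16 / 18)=-22.50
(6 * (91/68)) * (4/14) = 39/17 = 2.29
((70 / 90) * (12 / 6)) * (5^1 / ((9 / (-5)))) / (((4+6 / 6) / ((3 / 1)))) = -70 / 27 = -2.59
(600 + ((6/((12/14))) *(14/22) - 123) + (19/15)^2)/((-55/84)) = -33475988/45375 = -737.76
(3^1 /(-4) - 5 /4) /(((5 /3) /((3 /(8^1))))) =-9 /20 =-0.45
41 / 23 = 1.78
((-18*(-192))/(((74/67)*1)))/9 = 12864/37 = 347.68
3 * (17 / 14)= 51 / 14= 3.64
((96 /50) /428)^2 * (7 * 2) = 2016 /7155625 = 0.00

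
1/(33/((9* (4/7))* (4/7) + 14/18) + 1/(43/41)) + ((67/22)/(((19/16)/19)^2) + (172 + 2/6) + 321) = 2646631415/2078934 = 1273.07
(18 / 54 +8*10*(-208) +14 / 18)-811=-157049 / 9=-17449.89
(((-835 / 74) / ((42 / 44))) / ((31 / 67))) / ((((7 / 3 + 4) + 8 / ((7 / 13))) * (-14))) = 123079 / 1429162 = 0.09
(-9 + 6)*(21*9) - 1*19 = -586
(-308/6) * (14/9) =-2156/27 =-79.85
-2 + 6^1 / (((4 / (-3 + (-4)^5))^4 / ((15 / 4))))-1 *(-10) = 50060396858941 / 512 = 97774212615.12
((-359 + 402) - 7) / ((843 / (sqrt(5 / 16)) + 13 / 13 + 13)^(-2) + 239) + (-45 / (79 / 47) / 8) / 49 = 1888320 * sqrt(5) / 820405743241112569 + 2091735996800689211733 / 25406325056690774036792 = 0.08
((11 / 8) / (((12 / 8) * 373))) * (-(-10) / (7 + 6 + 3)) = 55 / 35808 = 0.00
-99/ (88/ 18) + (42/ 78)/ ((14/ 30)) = -993/ 52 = -19.10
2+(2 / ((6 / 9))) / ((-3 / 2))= 0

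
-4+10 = 6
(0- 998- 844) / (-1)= 1842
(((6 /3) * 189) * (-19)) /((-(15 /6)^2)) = 28728 /25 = 1149.12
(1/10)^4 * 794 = 397/5000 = 0.08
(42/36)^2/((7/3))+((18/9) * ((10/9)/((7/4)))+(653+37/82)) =6770605/10332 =655.30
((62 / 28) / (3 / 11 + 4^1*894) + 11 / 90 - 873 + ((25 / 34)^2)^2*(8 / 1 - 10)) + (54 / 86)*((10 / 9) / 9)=-873.38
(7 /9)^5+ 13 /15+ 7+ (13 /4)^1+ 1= 14645681 /1180980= 12.40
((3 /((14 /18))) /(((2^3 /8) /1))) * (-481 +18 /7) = -90423 /49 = -1845.37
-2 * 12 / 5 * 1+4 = -4 / 5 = -0.80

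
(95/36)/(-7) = -95/252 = -0.38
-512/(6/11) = -2816/3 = -938.67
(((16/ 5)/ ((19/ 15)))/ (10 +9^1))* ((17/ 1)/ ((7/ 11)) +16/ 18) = 27824/ 7581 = 3.67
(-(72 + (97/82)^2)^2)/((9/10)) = -1217893851845/203454792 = -5986.07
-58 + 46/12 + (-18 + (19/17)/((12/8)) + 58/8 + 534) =95845/204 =469.83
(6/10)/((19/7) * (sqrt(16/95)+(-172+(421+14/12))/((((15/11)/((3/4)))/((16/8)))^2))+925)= 18486213480/53813925080401 - 1209600 * sqrt(95)/53813925080401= 0.00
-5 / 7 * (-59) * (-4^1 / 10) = -118 / 7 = -16.86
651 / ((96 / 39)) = 8463 / 32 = 264.47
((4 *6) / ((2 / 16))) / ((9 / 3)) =64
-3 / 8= -0.38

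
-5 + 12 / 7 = -23 / 7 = -3.29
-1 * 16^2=-256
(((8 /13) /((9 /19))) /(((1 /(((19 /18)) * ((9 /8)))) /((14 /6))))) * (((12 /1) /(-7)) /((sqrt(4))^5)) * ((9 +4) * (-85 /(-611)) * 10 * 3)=-153425 /14664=-10.46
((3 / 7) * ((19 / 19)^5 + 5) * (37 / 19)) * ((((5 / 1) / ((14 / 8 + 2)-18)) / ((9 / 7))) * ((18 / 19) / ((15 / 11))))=-6512 / 6859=-0.95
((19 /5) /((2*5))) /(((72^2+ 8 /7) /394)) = 26201 /907400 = 0.03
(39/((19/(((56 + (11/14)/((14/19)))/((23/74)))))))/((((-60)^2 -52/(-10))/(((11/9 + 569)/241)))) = 34512603775/139535651787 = 0.25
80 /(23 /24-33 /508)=89.55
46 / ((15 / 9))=138 / 5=27.60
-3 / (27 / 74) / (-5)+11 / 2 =643 / 90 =7.14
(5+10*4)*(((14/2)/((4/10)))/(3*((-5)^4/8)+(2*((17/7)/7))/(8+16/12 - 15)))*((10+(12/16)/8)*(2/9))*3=145775/6444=22.62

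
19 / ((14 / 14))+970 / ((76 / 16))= 4241 / 19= 223.21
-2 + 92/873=-1654/873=-1.89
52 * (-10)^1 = -520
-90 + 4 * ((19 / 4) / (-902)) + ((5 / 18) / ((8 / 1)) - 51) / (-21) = -119462999 / 1363824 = -87.59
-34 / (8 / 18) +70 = -13 / 2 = -6.50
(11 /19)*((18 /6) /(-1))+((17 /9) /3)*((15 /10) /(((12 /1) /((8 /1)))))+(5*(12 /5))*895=5509052 /513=10738.89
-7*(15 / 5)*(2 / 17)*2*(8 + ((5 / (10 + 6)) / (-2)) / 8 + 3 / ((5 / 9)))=-66.12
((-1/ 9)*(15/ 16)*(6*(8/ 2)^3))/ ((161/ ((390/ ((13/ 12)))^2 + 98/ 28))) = -5184140/ 161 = -32199.63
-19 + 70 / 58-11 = -28.79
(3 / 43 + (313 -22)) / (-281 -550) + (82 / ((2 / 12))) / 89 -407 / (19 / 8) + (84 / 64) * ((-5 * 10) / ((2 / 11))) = -169874417043 / 322264016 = -527.13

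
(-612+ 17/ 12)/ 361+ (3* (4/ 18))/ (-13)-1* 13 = -276749/ 18772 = -14.74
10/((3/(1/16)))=5/24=0.21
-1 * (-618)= 618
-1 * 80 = -80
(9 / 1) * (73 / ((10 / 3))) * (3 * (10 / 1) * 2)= 11826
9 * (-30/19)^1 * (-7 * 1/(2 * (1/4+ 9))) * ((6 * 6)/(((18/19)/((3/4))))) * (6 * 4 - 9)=85050/37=2298.65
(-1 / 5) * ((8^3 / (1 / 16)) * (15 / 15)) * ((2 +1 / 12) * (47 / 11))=-481280 / 33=-14584.24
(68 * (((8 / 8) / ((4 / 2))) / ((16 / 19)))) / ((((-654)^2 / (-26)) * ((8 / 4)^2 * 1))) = -4199 / 6843456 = -0.00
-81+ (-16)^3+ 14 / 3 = -12517 / 3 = -4172.33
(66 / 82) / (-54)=-11 / 738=-0.01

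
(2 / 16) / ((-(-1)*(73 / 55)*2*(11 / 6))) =15 / 584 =0.03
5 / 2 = 2.50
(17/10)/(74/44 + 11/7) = 0.52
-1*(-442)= 442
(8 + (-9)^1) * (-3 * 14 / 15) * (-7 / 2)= -49 / 5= -9.80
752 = 752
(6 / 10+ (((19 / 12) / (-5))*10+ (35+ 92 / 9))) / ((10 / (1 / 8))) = 3839 / 7200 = 0.53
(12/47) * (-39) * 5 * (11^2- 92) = -67860/47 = -1443.83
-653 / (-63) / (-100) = -653 / 6300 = -0.10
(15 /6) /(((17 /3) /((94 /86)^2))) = 0.53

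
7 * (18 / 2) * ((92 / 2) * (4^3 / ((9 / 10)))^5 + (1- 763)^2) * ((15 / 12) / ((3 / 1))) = 43218408422416115 / 19683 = 2195722624722.66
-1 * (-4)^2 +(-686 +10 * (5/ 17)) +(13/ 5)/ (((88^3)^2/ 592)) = -1724680677285903/ 2467146711040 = -699.06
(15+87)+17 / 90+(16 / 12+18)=10937 / 90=121.52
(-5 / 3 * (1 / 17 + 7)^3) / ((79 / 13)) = -37440000 / 388127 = -96.46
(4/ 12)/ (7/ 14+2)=2/ 15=0.13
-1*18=-18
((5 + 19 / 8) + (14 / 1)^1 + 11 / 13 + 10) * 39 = 10053 / 8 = 1256.62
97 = 97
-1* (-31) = 31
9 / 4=2.25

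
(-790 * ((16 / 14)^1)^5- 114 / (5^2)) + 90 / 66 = -7133621353 / 4621925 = -1543.43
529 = 529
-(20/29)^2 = -400/841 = -0.48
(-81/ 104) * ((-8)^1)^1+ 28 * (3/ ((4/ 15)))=4176/ 13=321.23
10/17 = 0.59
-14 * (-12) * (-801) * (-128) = 17224704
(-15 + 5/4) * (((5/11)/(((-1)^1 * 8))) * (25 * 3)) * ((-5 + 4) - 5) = -351.56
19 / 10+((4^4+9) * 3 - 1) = 7959 / 10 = 795.90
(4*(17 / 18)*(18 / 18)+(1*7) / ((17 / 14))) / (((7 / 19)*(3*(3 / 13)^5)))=10299667820 / 780759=13191.87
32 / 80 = 2 / 5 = 0.40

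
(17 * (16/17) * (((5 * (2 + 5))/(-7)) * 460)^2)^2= 7163929600000000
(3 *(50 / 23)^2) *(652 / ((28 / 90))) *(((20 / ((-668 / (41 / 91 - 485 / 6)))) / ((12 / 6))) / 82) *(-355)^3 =-45008121239244140625 / 2307254131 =-19507223168.23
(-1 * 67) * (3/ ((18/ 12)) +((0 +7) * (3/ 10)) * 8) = -6298/ 5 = -1259.60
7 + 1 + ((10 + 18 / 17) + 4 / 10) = 1654 / 85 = 19.46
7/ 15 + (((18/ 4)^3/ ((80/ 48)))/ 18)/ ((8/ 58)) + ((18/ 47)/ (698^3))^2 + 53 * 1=289268102086174833482281/ 3831947149853424776640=75.49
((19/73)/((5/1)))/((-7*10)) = -19/25550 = -0.00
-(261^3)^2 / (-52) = 316113500535561 / 52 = 6079105779530.02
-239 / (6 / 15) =-1195 / 2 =-597.50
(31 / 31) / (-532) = -1 / 532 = -0.00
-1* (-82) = 82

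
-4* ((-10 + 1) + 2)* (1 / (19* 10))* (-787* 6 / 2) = -33054 / 95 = -347.94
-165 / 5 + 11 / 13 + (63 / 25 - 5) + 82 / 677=-34.51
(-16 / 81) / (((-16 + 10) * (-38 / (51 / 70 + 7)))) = -1082 / 161595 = -0.01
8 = 8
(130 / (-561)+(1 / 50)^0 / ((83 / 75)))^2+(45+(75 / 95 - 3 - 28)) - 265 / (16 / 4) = -8405104728659 / 164776585644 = -51.01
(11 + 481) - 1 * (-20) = 512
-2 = -2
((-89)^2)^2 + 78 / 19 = 1192102657 / 19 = 62742245.11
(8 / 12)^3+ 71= 1925 / 27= 71.30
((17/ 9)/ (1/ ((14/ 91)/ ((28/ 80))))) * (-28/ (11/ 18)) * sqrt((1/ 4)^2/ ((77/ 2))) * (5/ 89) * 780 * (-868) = 50592000 * sqrt(154)/ 10769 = 58299.77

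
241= 241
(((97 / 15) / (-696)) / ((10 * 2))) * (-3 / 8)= 97 / 556800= 0.00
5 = 5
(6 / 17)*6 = 36 / 17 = 2.12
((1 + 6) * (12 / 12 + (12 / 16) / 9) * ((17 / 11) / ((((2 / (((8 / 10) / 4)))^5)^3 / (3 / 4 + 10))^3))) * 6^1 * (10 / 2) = 122997329 / 281600000000000000000000000000000000000000000000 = 0.00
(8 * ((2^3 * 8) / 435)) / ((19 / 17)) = 8704 / 8265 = 1.05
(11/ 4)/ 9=11/ 36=0.31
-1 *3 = -3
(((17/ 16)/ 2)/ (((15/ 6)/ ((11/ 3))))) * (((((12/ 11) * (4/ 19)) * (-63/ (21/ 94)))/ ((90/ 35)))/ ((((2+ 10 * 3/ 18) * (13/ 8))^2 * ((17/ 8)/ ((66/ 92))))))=-758016/ 4061915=-0.19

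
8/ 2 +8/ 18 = 40/ 9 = 4.44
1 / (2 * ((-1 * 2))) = -1 / 4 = -0.25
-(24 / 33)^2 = -64 / 121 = -0.53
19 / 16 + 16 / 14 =261 / 112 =2.33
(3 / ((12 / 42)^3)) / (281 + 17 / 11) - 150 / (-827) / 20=454633 / 979168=0.46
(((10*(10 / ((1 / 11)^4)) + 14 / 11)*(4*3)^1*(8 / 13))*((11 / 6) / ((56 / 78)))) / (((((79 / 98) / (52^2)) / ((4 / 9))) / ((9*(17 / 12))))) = 41457913299712 / 79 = 524783712654.58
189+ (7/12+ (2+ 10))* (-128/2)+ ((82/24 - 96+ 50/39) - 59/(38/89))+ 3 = -832705/988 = -842.82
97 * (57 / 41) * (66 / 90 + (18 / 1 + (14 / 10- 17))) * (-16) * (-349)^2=-168808390736 / 205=-823455564.57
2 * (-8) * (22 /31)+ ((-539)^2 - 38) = 9004621 /31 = 290471.65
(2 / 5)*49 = 98 / 5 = 19.60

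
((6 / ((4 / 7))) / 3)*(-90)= -315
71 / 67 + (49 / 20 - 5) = -1997 / 1340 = -1.49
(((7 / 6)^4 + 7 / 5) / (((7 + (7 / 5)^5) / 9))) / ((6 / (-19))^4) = 237.81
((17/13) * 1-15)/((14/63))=-801/13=-61.62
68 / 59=1.15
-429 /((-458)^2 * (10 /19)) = -8151 /2097640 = -0.00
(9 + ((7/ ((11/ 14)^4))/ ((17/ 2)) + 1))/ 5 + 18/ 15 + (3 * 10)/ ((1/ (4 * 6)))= 900549376/ 1244485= 723.63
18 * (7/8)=63/4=15.75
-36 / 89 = -0.40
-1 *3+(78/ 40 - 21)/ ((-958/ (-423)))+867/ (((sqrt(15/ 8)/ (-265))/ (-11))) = -218643/ 19160+336974 *sqrt(30) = 1845671.20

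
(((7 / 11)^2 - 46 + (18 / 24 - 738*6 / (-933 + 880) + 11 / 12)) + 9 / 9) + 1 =800704 / 19239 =41.62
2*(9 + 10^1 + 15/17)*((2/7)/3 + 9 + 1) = 143312/357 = 401.43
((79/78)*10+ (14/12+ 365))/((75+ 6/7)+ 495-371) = 205457/109122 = 1.88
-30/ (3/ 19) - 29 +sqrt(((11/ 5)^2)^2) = -5354/ 25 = -214.16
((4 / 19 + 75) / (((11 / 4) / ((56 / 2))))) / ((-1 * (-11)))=160048 / 2299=69.62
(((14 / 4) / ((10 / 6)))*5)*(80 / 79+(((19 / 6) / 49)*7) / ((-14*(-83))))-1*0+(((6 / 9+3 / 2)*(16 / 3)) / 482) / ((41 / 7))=347474413597 / 32654017368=10.64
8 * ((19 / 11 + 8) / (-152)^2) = 107 / 31768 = 0.00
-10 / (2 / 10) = -50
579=579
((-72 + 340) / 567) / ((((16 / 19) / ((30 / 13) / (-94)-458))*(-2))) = 50893267 / 395928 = 128.54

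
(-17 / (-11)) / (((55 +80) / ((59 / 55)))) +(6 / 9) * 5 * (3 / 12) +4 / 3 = 355931 / 163350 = 2.18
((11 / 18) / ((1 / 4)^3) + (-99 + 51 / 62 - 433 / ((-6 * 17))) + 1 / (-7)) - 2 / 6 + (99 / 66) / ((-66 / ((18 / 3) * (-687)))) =28036823 / 730422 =38.38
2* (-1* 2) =-4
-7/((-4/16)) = 28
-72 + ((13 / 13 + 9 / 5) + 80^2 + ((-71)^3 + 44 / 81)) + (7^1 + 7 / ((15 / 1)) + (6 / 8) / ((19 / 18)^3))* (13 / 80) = -39065908492901 / 111115800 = -351578.34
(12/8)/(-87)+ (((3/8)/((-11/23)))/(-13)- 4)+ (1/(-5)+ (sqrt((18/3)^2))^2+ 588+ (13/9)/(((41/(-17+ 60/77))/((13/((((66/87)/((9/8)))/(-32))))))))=509221265173/523683160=972.38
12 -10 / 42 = 247 / 21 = 11.76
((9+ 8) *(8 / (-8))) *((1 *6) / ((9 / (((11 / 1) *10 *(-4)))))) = 14960 / 3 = 4986.67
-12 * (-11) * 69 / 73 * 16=145728 / 73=1996.27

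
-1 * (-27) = 27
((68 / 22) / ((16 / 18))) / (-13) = -153 / 572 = -0.27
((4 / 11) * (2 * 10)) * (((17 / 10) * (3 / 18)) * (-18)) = -408 / 11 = -37.09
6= 6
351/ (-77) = -4.56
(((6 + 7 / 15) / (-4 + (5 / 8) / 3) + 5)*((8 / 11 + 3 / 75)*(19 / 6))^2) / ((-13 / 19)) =-457748938961 / 16103587500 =-28.43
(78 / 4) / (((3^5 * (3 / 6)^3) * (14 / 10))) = 260 / 567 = 0.46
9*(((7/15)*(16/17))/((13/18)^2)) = 108864/14365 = 7.58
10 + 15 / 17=10.88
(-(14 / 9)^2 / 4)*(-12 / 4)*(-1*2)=-3.63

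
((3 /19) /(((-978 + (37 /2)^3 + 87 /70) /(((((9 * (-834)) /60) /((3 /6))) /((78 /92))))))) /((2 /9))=-14501592 /370342661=-0.04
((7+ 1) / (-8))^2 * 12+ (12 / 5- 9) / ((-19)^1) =1173 / 95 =12.35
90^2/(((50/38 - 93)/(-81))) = 7156.08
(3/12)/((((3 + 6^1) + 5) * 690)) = 0.00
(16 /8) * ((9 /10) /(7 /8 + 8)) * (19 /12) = 114 /355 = 0.32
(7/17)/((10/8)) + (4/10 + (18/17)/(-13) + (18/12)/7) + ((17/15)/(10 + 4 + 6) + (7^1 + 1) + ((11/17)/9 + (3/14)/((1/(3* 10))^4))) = 241676017907/1392300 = 173580.42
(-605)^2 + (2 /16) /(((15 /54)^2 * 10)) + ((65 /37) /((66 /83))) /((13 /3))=74486224217 /203500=366025.67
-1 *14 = -14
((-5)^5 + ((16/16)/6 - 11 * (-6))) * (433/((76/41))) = -714519.32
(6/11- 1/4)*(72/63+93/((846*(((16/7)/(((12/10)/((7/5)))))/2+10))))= 335205/984368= 0.34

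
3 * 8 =24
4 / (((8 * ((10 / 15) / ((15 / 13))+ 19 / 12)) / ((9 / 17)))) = 0.12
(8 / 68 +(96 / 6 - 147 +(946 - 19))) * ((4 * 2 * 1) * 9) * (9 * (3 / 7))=26310096 / 119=221093.24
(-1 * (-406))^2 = 164836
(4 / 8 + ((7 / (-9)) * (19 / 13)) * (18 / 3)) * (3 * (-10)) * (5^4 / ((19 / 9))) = 13865625 / 247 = 56136.13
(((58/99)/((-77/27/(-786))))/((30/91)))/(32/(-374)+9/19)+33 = 98214891/75845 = 1294.94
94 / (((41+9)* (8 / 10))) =47 / 20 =2.35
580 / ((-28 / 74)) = -10730 / 7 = -1532.86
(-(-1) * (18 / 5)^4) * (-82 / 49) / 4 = -2152008 / 30625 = -70.27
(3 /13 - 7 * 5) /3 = -452 /39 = -11.59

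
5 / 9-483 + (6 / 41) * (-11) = -178616 / 369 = -484.05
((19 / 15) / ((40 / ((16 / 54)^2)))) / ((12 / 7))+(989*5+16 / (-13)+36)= 10618489883 / 2132325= 4979.77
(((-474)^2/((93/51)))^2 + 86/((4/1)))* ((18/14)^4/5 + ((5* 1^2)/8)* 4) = 2134212821806588297/46147220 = 46247917465.16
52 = 52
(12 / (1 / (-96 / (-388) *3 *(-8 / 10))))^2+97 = 34760761 / 235225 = 147.78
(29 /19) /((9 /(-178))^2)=918836 /1539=597.03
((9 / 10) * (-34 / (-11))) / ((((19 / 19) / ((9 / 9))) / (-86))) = -13158 / 55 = -239.24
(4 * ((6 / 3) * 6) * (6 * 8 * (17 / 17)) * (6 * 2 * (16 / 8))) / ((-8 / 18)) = -124416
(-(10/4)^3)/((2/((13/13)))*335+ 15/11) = -275/11816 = -0.02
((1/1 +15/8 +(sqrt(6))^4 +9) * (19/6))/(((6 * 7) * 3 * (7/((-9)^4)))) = 1768311/1568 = 1127.75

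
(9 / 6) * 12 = 18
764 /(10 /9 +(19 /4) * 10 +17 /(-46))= 79074 /4993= 15.84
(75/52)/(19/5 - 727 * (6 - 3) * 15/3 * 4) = -375/11340212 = -0.00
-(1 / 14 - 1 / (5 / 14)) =191 / 70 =2.73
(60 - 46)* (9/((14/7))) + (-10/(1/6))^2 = 3663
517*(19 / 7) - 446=6701 / 7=957.29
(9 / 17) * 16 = 144 / 17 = 8.47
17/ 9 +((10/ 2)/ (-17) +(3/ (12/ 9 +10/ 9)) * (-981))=-4047143/ 3366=-1202.36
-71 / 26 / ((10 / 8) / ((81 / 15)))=-3834 / 325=-11.80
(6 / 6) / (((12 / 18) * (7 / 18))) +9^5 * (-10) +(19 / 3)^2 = -37198100 / 63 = -590446.03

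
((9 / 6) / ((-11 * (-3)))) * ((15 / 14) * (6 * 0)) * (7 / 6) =0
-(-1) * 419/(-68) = -419/68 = -6.16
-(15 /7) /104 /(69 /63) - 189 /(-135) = 16519 /11960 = 1.38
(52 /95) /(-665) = -52 /63175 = -0.00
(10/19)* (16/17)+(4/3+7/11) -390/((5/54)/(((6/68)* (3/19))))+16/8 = -577889/10659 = -54.22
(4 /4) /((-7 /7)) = -1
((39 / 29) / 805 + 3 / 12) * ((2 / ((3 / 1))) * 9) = 70503 / 46690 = 1.51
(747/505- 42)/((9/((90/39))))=-13642/1313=-10.39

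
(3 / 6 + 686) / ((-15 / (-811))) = 1113503 / 30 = 37116.77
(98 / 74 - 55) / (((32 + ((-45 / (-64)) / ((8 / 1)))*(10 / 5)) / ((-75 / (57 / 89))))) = 1131225600 / 5790611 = 195.36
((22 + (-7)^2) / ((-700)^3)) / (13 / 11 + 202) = -781 / 766605000000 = -0.00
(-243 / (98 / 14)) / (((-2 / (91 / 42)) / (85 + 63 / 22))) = 2035449 / 616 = 3304.30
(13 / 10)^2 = 169 / 100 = 1.69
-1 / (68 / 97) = -97 / 68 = -1.43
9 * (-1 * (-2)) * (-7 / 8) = -63 / 4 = -15.75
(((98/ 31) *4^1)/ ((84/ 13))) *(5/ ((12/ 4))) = 910/ 279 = 3.26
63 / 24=21 / 8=2.62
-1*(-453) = 453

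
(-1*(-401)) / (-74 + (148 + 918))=0.40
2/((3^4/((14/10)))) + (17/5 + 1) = 1796/405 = 4.43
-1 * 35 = -35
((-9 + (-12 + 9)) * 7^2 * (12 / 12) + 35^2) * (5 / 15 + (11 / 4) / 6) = 12103 / 24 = 504.29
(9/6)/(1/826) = 1239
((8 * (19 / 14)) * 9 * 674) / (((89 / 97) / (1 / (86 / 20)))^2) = 433769954400 / 102521503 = 4231.01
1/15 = 0.07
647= 647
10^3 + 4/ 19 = 19004/ 19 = 1000.21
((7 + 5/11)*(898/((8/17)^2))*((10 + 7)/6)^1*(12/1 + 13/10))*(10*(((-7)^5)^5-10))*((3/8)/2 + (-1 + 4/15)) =2113250103106612661404579925537447/253440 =8338265874000207786476404000.00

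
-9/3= -3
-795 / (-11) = 795 / 11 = 72.27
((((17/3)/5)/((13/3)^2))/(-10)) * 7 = -357/8450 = -0.04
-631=-631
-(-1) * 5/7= 5/7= 0.71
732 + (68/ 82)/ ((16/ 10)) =120133/ 164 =732.52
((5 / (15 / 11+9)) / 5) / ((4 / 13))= 143 / 456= 0.31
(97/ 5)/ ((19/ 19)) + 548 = 2837/ 5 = 567.40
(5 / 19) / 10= 1 / 38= 0.03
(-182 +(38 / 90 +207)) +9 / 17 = 19853 / 765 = 25.95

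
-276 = -276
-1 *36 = -36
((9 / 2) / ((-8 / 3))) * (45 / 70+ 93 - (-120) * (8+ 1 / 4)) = -409617 / 224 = -1828.65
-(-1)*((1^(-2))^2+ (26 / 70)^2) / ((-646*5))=-41 / 116375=-0.00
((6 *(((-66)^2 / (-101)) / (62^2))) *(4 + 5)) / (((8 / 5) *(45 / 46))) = -75141 / 194122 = -0.39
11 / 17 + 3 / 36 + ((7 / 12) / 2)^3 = 177479 / 235008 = 0.76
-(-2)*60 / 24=5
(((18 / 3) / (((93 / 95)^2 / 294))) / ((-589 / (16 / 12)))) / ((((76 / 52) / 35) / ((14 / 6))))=-62426000 / 268119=-232.83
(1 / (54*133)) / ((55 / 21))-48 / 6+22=263341 / 18810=14.00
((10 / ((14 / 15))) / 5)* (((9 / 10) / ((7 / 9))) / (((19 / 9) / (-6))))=-6561 / 931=-7.05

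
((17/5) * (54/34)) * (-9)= -243/5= -48.60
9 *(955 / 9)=955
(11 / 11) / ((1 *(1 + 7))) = 1 / 8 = 0.12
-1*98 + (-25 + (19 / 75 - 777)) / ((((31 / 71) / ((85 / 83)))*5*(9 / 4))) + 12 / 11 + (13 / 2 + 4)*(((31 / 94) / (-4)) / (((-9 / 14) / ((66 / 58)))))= -54689710197167 / 208315740600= -262.53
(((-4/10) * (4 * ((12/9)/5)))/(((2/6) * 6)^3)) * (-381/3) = 508/75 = 6.77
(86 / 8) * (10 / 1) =215 / 2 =107.50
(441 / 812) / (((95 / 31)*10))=1953 / 110200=0.02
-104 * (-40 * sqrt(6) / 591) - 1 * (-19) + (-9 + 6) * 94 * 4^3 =-18029 + 4160 * sqrt(6) / 591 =-18011.76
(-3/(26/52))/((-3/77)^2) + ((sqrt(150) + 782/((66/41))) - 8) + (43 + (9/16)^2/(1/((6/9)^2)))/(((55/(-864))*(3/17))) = -2414009/330 + 5*sqrt(6) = -7302.93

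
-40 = -40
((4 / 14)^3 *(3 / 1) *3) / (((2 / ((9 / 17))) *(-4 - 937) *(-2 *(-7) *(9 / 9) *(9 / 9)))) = -162 / 38408797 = -0.00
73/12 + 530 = 6433/12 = 536.08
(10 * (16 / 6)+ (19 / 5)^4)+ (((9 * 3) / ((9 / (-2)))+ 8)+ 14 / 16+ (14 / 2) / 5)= 239.46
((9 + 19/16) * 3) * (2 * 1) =489/8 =61.12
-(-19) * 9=171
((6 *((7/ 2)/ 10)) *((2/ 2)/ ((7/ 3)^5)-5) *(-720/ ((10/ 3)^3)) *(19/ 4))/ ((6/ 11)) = 531943038/ 300125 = 1772.40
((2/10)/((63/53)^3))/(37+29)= 148877/82515510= 0.00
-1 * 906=-906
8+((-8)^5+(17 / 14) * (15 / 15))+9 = -32749.79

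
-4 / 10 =-2 / 5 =-0.40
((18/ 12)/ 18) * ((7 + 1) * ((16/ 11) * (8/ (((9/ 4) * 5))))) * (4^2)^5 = 1073741824/ 1485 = 723058.47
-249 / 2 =-124.50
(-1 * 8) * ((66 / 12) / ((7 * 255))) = -44 / 1785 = -0.02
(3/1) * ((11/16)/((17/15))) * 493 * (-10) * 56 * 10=-5024250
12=12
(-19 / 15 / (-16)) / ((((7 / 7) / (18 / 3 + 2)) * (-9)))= -19 / 270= -0.07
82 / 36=41 / 18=2.28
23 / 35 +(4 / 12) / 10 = 29 / 42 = 0.69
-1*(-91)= 91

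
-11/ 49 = -0.22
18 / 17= 1.06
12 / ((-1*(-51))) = 4 / 17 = 0.24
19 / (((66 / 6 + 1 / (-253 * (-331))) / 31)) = 53.55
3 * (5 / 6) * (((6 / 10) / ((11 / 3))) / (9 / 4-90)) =-2 / 429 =-0.00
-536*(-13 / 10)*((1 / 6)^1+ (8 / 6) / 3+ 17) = 552214 / 45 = 12271.42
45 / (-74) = -45 / 74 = -0.61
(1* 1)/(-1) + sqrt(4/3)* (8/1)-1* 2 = -3 + 16* sqrt(3)/3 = 6.24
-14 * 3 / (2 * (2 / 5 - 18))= 105 / 88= 1.19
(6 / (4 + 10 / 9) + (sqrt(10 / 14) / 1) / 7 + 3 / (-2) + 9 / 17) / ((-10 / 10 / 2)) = -159 / 391 - 2* sqrt(35) / 49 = -0.65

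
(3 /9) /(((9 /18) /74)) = 148 /3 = 49.33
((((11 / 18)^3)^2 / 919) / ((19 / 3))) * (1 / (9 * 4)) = 1771561 / 7126649319168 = 0.00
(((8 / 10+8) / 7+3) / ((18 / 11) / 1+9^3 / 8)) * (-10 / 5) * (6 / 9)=-52448 / 857115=-0.06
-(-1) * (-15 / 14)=-15 / 14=-1.07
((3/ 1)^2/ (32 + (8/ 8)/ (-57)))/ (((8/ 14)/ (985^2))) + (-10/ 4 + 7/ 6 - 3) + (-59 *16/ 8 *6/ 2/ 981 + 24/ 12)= 1139287073573/ 2384484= 477791.87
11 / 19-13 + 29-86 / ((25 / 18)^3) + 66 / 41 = -169318383 / 12171875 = -13.91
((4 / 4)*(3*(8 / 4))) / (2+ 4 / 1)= 1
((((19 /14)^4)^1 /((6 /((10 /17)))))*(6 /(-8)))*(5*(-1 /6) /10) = 651605 /31347456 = 0.02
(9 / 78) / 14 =3 / 364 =0.01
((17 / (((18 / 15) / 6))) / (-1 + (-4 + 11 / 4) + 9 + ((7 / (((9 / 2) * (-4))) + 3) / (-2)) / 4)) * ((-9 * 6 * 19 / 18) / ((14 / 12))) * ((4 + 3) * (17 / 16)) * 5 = -889542 / 37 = -24041.68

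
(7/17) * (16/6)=56/51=1.10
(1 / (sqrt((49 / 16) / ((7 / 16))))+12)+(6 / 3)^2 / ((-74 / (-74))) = sqrt(7) / 7+16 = 16.38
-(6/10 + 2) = -13/5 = -2.60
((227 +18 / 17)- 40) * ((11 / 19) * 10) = 351670 / 323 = 1088.76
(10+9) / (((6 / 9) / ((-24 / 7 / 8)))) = -171 / 14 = -12.21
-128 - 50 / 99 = -12722 / 99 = -128.51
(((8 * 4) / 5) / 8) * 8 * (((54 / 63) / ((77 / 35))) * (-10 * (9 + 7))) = -30720 / 77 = -398.96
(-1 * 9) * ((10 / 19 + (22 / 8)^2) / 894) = -7377 / 90592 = -0.08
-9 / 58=-0.16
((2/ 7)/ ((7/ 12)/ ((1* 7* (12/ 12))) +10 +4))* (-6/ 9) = -16/ 1183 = -0.01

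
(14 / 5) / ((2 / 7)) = 49 / 5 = 9.80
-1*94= -94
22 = 22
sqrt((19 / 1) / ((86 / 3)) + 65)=8.10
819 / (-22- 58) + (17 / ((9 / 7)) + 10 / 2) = 5749 / 720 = 7.98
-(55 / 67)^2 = -0.67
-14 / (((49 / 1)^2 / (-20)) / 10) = 1.17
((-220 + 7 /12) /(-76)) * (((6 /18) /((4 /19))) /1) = 2633 /576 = 4.57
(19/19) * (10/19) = 10/19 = 0.53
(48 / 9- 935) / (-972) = 2789 / 2916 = 0.96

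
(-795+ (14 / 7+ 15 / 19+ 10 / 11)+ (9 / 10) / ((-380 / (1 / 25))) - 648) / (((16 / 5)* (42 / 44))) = -214867157 / 456000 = -471.20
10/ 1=10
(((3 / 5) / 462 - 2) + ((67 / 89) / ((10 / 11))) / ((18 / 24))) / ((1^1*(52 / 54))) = -1655253 / 1781780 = -0.93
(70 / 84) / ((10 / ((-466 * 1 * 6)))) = -233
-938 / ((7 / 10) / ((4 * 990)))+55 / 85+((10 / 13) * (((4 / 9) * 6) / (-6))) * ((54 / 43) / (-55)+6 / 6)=-4992244906345 / 940797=-5306399.69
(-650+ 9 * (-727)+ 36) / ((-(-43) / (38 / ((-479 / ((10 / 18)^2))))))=6799150 / 1668357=4.08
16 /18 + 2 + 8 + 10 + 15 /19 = 3707 /171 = 21.68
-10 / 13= -0.77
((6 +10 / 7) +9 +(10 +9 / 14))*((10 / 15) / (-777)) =-379 / 16317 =-0.02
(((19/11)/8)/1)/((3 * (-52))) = -19/13728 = -0.00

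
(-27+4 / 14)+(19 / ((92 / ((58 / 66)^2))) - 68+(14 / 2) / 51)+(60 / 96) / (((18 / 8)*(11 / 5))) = -374725231 / 3974124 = -94.29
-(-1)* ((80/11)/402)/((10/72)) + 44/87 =40780/64119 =0.64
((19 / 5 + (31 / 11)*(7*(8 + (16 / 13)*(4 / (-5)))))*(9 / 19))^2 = 2319289281 / 511225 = 4536.73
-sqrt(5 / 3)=-sqrt(15) / 3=-1.29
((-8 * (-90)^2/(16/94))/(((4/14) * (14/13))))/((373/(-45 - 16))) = 75473775/373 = 202342.56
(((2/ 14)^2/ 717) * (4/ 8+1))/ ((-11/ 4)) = -2/ 128821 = -0.00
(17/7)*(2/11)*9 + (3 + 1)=614/77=7.97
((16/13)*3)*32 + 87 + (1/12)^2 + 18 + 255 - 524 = -85811/1872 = -45.84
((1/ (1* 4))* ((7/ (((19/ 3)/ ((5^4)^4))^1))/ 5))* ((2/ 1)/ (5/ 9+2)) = 5767822265625/ 874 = 6599338976.69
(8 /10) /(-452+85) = -4 /1835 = -0.00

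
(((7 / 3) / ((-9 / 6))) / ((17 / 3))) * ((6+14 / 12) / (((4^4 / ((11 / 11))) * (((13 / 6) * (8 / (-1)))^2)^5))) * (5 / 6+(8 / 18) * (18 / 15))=-26989767 / 6291038210902961684480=-0.00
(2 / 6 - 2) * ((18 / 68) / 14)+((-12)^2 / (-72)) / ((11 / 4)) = -3973 / 5236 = -0.76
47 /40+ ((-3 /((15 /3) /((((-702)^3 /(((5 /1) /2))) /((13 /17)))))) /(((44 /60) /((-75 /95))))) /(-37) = 977171558971 /309320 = 3159095.95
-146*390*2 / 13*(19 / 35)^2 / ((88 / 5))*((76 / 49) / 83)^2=-456644784 / 8915323571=-0.05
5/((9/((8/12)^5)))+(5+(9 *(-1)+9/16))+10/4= -30245/34992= -0.86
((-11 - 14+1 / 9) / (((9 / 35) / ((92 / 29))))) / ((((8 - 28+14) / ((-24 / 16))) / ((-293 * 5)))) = 264168800 / 2349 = 112460.11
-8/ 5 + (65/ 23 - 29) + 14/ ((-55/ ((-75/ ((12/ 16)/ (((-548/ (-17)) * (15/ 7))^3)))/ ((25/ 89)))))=9095422515194242/ 304532305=29866856.05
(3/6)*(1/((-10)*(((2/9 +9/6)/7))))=-63/310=-0.20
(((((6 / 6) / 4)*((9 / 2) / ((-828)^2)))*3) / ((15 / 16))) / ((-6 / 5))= -1 / 228528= -0.00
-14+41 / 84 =-1135 / 84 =-13.51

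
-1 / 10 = -0.10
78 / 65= 6 / 5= 1.20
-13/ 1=-13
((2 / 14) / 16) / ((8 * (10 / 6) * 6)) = 1 / 8960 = 0.00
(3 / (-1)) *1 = -3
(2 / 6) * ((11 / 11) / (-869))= -1 / 2607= -0.00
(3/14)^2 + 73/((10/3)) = 21507/980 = 21.95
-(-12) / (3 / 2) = 8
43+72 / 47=2093 / 47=44.53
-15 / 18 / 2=-5 / 12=-0.42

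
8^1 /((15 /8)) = 64 /15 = 4.27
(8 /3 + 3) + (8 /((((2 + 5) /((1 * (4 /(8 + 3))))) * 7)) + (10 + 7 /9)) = 80060 /4851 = 16.50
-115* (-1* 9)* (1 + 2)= 3105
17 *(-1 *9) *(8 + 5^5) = -479349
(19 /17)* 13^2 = 3211 /17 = 188.88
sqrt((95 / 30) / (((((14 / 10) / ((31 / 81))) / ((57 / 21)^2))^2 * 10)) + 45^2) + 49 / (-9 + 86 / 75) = -3675 / 589 + sqrt(56306844955185) / 166698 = 38.77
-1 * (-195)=195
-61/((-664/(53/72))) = 3233/47808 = 0.07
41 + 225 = 266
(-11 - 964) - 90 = -1065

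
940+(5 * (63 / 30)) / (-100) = 187979 / 200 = 939.90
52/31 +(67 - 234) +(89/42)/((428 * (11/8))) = -126671866/766227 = -165.32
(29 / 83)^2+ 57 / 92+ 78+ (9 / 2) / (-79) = 3939683165 / 50069252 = 78.68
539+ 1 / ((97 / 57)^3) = 492115940 / 912673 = 539.20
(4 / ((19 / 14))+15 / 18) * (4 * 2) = 1724 / 57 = 30.25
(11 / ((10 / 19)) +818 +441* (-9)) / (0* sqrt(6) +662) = -31301 / 6620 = -4.73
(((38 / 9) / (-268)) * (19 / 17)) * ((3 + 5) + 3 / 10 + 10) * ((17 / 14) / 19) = -1159 / 56280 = -0.02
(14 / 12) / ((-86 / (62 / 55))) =-217 / 14190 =-0.02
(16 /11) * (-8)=-128 /11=-11.64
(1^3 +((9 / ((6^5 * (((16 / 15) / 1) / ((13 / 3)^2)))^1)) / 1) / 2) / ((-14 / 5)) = -0.36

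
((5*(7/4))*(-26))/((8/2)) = -455/8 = -56.88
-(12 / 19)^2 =-0.40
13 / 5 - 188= -185.40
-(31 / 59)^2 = -961 / 3481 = -0.28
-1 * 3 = -3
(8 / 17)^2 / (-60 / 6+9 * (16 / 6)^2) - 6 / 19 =-0.31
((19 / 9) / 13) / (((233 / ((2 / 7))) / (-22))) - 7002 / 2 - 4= -668849471 / 190827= -3505.00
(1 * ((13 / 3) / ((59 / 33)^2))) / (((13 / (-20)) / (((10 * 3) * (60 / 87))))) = -4356000 / 100949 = -43.15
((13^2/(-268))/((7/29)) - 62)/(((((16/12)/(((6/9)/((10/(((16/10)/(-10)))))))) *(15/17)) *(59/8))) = 4121242/51883125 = 0.08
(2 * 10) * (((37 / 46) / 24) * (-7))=-1295 / 276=-4.69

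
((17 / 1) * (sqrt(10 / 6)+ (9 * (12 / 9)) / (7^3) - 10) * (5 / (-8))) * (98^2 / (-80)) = -203371 / 16+ 40817 * sqrt(15) / 96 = -11063.98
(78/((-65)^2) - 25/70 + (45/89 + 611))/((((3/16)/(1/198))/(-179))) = -177204308516/60135075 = -2946.77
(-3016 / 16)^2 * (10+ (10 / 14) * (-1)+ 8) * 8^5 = 140882812928 / 7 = 20126116132.57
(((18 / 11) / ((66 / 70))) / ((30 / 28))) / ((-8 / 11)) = -49 / 22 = -2.23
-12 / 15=-4 / 5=-0.80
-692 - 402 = -1094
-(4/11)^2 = -16/121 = -0.13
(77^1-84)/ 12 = -7/ 12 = -0.58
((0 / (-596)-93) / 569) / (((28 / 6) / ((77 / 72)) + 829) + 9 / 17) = -17391 / 88728722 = -0.00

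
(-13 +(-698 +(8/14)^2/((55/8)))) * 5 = -1916017/539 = -3554.76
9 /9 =1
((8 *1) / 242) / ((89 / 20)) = 80 / 10769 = 0.01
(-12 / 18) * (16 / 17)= -32 / 51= -0.63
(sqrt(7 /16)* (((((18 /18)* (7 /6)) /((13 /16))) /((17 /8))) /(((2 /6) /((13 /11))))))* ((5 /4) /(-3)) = -140* sqrt(7) /561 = -0.66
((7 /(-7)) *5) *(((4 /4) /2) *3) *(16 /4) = -30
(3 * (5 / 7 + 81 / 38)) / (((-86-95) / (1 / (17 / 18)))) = -20439 / 409241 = -0.05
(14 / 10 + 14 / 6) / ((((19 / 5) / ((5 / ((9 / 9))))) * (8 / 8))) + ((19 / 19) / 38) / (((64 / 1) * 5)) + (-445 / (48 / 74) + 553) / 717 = 123635191 / 26156160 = 4.73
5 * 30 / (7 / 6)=900 / 7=128.57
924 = 924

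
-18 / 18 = -1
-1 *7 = -7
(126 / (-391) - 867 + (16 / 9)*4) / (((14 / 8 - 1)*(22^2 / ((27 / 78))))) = -3027083 / 3690258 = -0.82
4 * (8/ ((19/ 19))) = 32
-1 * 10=-10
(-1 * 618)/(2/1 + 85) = -206/29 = -7.10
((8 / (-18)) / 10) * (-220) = 88 / 9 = 9.78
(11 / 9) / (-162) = -11 / 1458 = -0.01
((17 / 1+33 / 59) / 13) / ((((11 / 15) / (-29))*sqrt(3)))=-150220*sqrt(3) / 8437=-30.84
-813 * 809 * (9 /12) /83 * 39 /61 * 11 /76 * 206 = -87187623237 /769576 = -113293.06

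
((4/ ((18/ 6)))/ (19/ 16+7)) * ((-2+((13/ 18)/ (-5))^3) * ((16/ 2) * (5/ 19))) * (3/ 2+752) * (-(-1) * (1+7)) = -563332321024/ 136086075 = -4139.53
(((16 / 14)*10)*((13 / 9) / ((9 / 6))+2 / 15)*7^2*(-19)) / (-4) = 78736 / 27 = 2916.15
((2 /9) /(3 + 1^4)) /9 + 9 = 1459 /162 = 9.01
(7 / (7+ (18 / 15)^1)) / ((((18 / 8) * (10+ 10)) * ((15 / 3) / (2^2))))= 0.02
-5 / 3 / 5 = -1 / 3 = -0.33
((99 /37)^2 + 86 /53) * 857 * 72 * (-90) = -3538528798320 /72557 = -48768951.28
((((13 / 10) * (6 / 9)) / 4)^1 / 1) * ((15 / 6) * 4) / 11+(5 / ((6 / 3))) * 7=584 / 33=17.70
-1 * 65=-65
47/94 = 1/2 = 0.50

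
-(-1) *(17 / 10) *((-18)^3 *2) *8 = -793152 / 5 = -158630.40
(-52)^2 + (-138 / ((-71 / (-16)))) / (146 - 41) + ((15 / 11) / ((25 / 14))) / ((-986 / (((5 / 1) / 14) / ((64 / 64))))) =72871056129 / 26952310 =2703.70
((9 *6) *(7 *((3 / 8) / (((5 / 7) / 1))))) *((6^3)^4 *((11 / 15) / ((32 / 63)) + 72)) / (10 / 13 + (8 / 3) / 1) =15466625556769296 / 1675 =9233806302548.83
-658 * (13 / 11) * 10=-85540 / 11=-7776.36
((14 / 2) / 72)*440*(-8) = -3080 / 9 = -342.22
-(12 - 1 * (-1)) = -13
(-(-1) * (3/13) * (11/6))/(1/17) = 187/26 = 7.19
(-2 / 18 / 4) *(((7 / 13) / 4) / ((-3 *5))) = 7 / 28080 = 0.00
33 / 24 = 1.38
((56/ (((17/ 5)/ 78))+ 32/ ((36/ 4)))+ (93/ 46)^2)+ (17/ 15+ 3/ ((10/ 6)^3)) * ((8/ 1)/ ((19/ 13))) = 1001186122727/ 768901500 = 1302.10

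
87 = 87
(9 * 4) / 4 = 9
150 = 150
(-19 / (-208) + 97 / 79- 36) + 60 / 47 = -25798205 / 772304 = -33.40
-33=-33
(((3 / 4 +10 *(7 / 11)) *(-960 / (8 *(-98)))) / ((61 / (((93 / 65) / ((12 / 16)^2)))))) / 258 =0.00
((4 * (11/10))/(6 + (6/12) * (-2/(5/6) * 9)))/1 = -11/12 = -0.92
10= 10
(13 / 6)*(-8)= -52 / 3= -17.33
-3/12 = -1/4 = -0.25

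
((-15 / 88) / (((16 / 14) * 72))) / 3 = -35 / 50688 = -0.00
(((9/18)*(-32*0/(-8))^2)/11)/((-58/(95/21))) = 0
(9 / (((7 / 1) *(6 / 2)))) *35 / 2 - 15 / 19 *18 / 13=3165 / 494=6.41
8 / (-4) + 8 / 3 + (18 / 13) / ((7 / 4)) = 398 / 273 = 1.46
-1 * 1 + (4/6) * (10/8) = -1/6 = -0.17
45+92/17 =857/17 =50.41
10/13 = 0.77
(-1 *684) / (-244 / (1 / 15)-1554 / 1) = 114 / 869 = 0.13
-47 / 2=-23.50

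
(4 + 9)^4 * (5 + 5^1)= 285610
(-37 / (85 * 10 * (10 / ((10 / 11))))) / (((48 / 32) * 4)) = -37 / 56100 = -0.00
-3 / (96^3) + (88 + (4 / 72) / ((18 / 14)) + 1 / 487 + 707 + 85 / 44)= 11331892110251 / 14218592256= 796.98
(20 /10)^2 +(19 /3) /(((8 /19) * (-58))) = 5207 /1392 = 3.74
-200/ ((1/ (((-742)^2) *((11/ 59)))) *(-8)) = 151405100/ 59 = 2566188.14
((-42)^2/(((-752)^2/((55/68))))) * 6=72765/4806784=0.02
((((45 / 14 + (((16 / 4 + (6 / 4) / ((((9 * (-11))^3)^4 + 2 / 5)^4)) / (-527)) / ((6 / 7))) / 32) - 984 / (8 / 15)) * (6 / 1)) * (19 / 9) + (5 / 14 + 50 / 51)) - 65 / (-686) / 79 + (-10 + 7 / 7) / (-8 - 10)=-4404541884225407553095430523469555600759346939023864453969206648590865510866201364603613134107294088893266393 / 188813684849512290759905530219744390964244968507719015254360320394469300385143135503275692394548740105792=-23327.45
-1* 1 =-1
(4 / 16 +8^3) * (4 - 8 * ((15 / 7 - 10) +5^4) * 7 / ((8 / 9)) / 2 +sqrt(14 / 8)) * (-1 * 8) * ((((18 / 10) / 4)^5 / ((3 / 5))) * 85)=3331417565601 / 16000 - 685617939 * sqrt(7) / 128000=208199426.17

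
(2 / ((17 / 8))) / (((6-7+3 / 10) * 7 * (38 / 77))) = -880 / 2261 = -0.39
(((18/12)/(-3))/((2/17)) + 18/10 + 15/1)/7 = 251/140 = 1.79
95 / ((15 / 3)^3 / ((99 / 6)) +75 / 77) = 11.11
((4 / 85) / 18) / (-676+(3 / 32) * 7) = -0.00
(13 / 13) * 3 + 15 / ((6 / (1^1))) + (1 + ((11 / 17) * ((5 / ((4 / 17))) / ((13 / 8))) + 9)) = 623 / 26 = 23.96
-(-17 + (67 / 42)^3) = 958733 / 74088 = 12.94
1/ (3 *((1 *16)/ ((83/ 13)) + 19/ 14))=1162/ 13467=0.09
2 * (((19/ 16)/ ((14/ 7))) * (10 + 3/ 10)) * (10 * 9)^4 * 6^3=173338339500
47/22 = 2.14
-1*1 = -1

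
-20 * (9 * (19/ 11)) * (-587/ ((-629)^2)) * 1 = 2007540/ 4352051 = 0.46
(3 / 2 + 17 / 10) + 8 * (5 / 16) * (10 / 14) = 349 / 70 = 4.99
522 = 522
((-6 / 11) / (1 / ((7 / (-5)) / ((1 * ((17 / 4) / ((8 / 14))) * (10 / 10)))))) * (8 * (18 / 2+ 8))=768 / 55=13.96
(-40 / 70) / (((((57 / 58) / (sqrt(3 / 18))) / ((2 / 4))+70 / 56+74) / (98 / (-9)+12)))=-5786080 / 682951833+352640 * sqrt(6) / 1593554277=-0.01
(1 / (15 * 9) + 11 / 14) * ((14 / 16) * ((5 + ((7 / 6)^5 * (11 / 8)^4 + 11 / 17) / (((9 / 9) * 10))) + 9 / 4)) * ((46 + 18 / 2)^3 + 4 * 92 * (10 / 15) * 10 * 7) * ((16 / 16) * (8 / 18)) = 1445777172222004201 / 3157785575424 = 457845.26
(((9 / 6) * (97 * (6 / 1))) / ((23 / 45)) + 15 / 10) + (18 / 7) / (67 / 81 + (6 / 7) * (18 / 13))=1168267839 / 682870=1710.82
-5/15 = -1/3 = -0.33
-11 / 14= -0.79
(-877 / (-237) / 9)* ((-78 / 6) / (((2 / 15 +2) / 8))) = -57005 / 2844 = -20.04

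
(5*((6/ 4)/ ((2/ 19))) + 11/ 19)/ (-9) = -5459/ 684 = -7.98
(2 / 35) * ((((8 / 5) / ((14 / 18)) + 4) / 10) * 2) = 424 / 6125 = 0.07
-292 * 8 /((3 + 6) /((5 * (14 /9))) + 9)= -163520 /711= -229.99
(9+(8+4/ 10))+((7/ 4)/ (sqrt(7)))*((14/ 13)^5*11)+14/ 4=1479016*sqrt(7)/ 371293+209/ 10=31.44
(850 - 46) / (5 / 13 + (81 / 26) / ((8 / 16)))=121.53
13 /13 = 1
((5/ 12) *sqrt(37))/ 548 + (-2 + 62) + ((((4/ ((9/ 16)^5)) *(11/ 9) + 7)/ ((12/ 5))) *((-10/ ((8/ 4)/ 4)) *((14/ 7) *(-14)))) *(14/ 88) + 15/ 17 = 5 *sqrt(37)/ 6576 + 1056432367930/ 298138401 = 3543.43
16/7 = 2.29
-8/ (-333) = 8/ 333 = 0.02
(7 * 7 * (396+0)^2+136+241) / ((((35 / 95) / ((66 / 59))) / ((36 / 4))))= 86725698246 / 413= 209989584.13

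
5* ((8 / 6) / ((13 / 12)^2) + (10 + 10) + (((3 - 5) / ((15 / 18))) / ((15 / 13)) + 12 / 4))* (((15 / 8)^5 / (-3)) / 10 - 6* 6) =-224573308227 / 55377920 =-4055.29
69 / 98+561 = 55047 / 98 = 561.70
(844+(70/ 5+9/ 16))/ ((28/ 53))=728061/ 448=1625.14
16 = 16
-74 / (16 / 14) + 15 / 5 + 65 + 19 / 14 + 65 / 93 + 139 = 144.31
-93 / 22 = -4.23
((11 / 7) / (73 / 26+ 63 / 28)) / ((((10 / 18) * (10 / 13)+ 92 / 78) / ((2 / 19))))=33462 / 1644013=0.02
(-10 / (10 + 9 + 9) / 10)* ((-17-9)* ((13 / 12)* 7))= 169 / 24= 7.04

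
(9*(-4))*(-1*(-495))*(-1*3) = 53460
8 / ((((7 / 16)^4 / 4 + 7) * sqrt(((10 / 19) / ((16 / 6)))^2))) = 159383552 / 27561135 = 5.78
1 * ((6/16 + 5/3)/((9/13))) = 637/216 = 2.95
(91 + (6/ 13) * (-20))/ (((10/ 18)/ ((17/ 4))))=162639/ 260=625.53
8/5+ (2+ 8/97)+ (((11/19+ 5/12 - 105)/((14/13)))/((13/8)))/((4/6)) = -11025729/129010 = -85.46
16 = 16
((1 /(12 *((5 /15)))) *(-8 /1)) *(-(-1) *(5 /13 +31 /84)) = -823 /546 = -1.51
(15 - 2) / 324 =0.04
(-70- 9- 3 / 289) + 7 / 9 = -203483 / 2601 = -78.23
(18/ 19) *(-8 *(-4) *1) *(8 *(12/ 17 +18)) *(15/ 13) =21980160/ 4199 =5234.62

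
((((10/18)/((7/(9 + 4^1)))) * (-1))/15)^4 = 28561/1275989841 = 0.00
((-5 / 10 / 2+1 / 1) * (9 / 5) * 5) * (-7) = -189 / 4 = -47.25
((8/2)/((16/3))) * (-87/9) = -29/4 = -7.25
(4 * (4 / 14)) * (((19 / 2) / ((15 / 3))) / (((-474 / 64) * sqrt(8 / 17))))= -608 * sqrt(34) / 8295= -0.43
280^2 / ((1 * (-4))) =-19600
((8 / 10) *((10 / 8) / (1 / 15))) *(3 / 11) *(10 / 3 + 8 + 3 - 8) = 285 / 11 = 25.91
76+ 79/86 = 76.92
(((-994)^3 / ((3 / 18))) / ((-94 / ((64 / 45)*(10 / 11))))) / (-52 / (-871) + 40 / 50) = 1316024430560 / 13959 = 94277844.44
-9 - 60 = -69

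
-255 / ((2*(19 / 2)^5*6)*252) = -170 / 155994237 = -0.00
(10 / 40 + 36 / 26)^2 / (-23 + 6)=-425 / 2704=-0.16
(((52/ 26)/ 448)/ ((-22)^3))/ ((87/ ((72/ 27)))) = -1/ 77815584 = -0.00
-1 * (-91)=91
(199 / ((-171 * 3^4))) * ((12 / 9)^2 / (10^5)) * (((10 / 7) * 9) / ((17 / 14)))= -398 / 147166875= -0.00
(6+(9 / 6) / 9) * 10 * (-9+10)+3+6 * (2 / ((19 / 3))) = 3794 / 57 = 66.56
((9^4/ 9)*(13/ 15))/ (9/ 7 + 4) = 22113/ 185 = 119.53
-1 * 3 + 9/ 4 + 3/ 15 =-11/ 20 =-0.55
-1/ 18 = -0.06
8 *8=64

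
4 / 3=1.33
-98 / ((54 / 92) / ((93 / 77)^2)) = -88412 / 363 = -243.56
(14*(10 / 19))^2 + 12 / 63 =413044 / 7581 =54.48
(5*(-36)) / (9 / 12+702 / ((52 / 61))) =-240 / 1099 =-0.22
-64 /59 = -1.08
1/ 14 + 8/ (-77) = -5/ 154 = -0.03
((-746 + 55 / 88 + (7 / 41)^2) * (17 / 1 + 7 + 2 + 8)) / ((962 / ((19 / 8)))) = -87501669 / 1398592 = -62.56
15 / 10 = 3 / 2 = 1.50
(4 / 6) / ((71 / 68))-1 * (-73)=15685 / 213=73.64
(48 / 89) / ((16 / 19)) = 57 / 89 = 0.64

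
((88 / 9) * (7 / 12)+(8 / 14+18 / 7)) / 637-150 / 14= -1288253 / 120393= -10.70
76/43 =1.77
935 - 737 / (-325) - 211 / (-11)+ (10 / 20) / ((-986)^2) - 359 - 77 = 3617749369519 / 6951201400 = 520.45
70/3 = 23.33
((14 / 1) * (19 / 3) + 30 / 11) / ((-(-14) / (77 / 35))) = 1508 / 105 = 14.36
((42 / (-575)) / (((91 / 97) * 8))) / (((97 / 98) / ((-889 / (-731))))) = -130683 / 10928450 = -0.01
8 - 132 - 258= -382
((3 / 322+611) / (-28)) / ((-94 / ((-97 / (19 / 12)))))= -3013305 / 211876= -14.22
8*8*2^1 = 128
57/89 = 0.64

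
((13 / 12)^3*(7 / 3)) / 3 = 15379 / 15552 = 0.99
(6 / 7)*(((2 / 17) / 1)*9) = 108 / 119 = 0.91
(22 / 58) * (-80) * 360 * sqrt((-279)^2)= -88387200 / 29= -3047834.48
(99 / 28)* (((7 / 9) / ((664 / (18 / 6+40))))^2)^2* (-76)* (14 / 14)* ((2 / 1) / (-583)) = 22280326117 / 3755309360080896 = 0.00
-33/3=-11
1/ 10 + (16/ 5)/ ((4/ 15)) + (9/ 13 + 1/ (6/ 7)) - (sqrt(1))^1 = 2527/ 195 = 12.96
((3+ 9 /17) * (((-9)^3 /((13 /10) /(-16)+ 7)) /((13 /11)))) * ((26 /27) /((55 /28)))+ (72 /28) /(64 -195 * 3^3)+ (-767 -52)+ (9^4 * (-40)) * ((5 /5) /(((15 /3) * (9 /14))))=-2096570613279 /25375679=-82621.26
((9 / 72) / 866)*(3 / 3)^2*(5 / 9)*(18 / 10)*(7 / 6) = 7 / 41568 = 0.00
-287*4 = -1148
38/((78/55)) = 26.79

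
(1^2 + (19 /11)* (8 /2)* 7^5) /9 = 141927 /11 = 12902.45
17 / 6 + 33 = 215 / 6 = 35.83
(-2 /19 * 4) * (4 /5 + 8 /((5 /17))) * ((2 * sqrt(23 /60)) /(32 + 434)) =-112 * sqrt(345) /66405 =-0.03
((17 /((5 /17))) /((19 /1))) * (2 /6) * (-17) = -17.24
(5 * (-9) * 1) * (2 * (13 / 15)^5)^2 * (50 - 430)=41908981522096 / 2562890625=16352.23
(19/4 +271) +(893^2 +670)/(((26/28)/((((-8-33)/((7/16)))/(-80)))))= 261854727/260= 1007133.57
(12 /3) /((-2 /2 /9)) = -36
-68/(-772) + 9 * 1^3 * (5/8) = 8821/1544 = 5.71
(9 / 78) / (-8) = -3 / 208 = -0.01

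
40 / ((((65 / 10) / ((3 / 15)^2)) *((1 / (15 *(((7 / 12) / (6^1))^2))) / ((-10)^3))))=-12250 / 351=-34.90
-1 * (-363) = 363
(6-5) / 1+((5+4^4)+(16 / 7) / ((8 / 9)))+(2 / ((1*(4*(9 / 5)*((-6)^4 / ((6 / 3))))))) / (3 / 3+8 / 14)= 237619253 / 898128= 264.57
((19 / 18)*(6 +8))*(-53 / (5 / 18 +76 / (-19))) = 14098 / 67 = 210.42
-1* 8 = -8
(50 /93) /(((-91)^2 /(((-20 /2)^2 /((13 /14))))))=10000 /1430247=0.01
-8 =-8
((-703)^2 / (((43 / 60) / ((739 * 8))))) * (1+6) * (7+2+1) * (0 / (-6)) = 0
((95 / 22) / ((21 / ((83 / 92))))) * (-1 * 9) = -23655 / 14168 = -1.67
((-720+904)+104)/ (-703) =-288/ 703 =-0.41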